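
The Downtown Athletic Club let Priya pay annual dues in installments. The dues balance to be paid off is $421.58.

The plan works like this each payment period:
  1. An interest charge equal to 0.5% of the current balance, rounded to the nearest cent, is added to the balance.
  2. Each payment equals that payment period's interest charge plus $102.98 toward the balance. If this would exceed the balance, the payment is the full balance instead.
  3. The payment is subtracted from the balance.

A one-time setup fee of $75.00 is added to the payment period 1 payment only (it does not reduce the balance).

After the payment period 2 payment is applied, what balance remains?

$215.62

Payment period 1: opening $421.58; interest $2.11 → $423.69; payment $105.09 (+ $75.00 fee); balance $318.60
Payment period 2: opening $318.60; interest $1.59 → $320.19; payment $104.57; balance $215.62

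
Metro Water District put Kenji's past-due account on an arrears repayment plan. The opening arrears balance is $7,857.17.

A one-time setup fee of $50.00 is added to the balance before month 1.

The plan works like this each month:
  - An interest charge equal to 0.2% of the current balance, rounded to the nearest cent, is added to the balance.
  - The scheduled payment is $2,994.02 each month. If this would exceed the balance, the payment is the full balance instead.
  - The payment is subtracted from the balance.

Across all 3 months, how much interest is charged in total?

$29.56

Month 1: opening $7,907.17; interest $15.81 → $7,922.98; payment $2,994.02; balance $4,928.96
Month 2: opening $4,928.96; interest $9.86 → $4,938.82; payment $2,994.02; balance $1,944.80
Month 3: opening $1,944.80; interest $3.89 → $1,948.69; payment $1,948.69; balance $0.00
Total interest: $15.81 + $9.86 + $3.89 = $29.56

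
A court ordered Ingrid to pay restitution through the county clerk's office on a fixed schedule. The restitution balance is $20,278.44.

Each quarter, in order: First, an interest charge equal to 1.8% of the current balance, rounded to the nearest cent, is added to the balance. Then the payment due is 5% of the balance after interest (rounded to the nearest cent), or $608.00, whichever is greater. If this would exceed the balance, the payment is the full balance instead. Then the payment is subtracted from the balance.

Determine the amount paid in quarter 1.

# | Opening | Interest | Payment | End bal
1 | $20,278.44 | $365.01 | $1,032.17 | $19,611.28

$1,032.17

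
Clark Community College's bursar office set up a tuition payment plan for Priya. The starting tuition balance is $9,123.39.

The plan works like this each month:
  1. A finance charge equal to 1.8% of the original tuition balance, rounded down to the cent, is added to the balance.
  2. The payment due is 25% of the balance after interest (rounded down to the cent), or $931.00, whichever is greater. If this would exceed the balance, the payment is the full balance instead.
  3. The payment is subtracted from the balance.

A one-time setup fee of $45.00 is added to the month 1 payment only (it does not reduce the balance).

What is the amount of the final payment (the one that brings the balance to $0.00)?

Month 1: $9,123.39 +$164.22 interest = $9,287.61; pay $2,321.90 (+ $45.00 fee) → $6,965.71
Month 2: $6,965.71 +$164.22 interest = $7,129.93; pay $1,782.48 → $5,347.45
Month 3: $5,347.45 +$164.22 interest = $5,511.67; pay $1,377.91 → $4,133.76
Month 4: $4,133.76 +$164.22 interest = $4,297.98; pay $1,074.49 → $3,223.49
Month 5: $3,223.49 +$164.22 interest = $3,387.71; pay $931.00 → $2,456.71
Month 6: $2,456.71 +$164.22 interest = $2,620.93; pay $931.00 → $1,689.93
Month 7: $1,689.93 +$164.22 interest = $1,854.15; pay $931.00 → $923.15
Month 8: $923.15 +$164.22 interest = $1,087.37; pay $931.00 → $156.37
Month 9: $156.37 +$164.22 interest = $320.59; pay $320.59 → $0.00

$320.59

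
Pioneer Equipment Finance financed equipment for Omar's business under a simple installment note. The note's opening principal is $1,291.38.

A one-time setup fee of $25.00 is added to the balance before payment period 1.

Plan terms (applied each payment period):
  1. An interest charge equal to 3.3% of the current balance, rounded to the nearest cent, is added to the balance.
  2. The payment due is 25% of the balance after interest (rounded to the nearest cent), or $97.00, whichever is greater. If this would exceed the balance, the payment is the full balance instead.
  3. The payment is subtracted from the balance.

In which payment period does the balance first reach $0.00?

10

Payment period 1: opening $1,316.38; interest $43.44 → $1,359.82; payment $339.96; balance $1,019.86
Payment period 2: opening $1,019.86; interest $33.66 → $1,053.52; payment $263.38; balance $790.14
Payment period 3: opening $790.14; interest $26.07 → $816.21; payment $204.05; balance $612.16
Payment period 4: opening $612.16; interest $20.20 → $632.36; payment $158.09; balance $474.27
Payment period 5: opening $474.27; interest $15.65 → $489.92; payment $122.48; balance $367.44
Payment period 6: opening $367.44; interest $12.13 → $379.57; payment $97.00; balance $282.57
Payment period 7: opening $282.57; interest $9.32 → $291.89; payment $97.00; balance $194.89
Payment period 8: opening $194.89; interest $6.43 → $201.32; payment $97.00; balance $104.32
Payment period 9: opening $104.32; interest $3.44 → $107.76; payment $97.00; balance $10.76
Payment period 10: opening $10.76; interest $0.36 → $11.12; payment $11.12; balance $0.00
Balance reaches $0.00 in payment period 10.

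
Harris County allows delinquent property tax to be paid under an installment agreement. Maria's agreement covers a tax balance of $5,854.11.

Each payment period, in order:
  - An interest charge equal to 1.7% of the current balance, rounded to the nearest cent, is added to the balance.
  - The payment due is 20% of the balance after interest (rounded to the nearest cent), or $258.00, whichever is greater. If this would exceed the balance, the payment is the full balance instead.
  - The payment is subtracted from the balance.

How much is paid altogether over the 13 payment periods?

$6,339.76

Payment period 1: opening $5,854.11; interest $99.52 → $5,953.63; payment $1,190.73; balance $4,762.90
Payment period 2: opening $4,762.90; interest $80.97 → $4,843.87; payment $968.77; balance $3,875.10
Payment period 3: opening $3,875.10; interest $65.88 → $3,940.98; payment $788.20; balance $3,152.78
Payment period 4: opening $3,152.78; interest $53.60 → $3,206.38; payment $641.28; balance $2,565.10
Payment period 5: opening $2,565.10; interest $43.61 → $2,608.71; payment $521.74; balance $2,086.97
Payment period 6: opening $2,086.97; interest $35.48 → $2,122.45; payment $424.49; balance $1,697.96
Payment period 7: opening $1,697.96; interest $28.87 → $1,726.83; payment $345.37; balance $1,381.46
Payment period 8: opening $1,381.46; interest $23.48 → $1,404.94; payment $280.99; balance $1,123.95
Payment period 9: opening $1,123.95; interest $19.11 → $1,143.06; payment $258.00; balance $885.06
Payment period 10: opening $885.06; interest $15.05 → $900.11; payment $258.00; balance $642.11
Payment period 11: opening $642.11; interest $10.92 → $653.03; payment $258.00; balance $395.03
Payment period 12: opening $395.03; interest $6.72 → $401.75; payment $258.00; balance $143.75
Payment period 13: opening $143.75; interest $2.44 → $146.19; payment $146.19; balance $0.00
Total paid: $6,339.76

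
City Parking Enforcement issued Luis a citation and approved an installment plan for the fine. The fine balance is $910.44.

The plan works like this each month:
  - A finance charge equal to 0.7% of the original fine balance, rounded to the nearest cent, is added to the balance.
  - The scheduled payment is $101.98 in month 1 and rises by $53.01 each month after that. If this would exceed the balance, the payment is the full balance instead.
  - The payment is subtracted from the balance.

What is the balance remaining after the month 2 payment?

Month 1: opening $910.44; interest $6.37 → $916.81; payment $101.98; balance $814.83
Month 2: opening $814.83; interest $6.37 → $821.20; payment $154.99; balance $666.21

$666.21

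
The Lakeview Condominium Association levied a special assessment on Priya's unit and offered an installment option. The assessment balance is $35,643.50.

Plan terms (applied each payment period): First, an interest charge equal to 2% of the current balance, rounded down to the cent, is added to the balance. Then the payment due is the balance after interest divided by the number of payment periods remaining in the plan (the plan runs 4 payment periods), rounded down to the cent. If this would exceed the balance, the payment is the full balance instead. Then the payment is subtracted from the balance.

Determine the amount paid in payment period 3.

Payment period 1: opening $35,643.50; interest $712.87 → $36,356.37; payment $9,089.09; balance $27,267.28
Payment period 2: opening $27,267.28; interest $545.34 → $27,812.62; payment $9,270.87; balance $18,541.75
Payment period 3: opening $18,541.75; interest $370.83 → $18,912.58; payment $9,456.29; balance $9,456.29

$9,456.29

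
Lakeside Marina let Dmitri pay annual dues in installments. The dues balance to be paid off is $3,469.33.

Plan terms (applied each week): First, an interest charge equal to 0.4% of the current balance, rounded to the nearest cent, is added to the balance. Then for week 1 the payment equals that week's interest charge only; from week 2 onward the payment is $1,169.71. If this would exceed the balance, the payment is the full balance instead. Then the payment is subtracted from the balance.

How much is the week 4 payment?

$1,157.65

Week 1: $3,469.33 +$13.88 interest = $3,483.21; pay $13.88 → $3,469.33
Week 2: $3,469.33 +$13.88 interest = $3,483.21; pay $1,169.71 → $2,313.50
Week 3: $2,313.50 +$9.25 interest = $2,322.75; pay $1,169.71 → $1,153.04
Week 4: $1,153.04 +$4.61 interest = $1,157.65; pay $1,157.65 → $0.00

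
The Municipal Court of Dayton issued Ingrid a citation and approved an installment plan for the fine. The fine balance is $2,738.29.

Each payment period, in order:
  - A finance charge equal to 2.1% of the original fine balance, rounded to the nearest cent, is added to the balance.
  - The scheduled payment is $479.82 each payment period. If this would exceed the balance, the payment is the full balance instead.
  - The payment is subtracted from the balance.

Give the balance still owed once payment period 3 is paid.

Payment period 1: $2,738.29 +$57.50 interest = $2,795.79; pay $479.82 → $2,315.97
Payment period 2: $2,315.97 +$57.50 interest = $2,373.47; pay $479.82 → $1,893.65
Payment period 3: $1,893.65 +$57.50 interest = $1,951.15; pay $479.82 → $1,471.33

$1,471.33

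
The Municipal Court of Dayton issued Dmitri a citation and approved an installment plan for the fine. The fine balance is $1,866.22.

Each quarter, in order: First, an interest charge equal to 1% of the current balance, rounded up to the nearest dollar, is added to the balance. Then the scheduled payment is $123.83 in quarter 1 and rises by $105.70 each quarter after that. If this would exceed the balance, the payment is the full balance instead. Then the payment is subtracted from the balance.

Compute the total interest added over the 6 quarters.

$78.00

Quarter 1: opening $1,866.22; interest $19.00 → $1,885.22; payment $123.83; balance $1,761.39
Quarter 2: opening $1,761.39; interest $18.00 → $1,779.39; payment $229.53; balance $1,549.86
Quarter 3: opening $1,549.86; interest $16.00 → $1,565.86; payment $335.23; balance $1,230.63
Quarter 4: opening $1,230.63; interest $13.00 → $1,243.63; payment $440.93; balance $802.70
Quarter 5: opening $802.70; interest $9.00 → $811.70; payment $546.63; balance $265.07
Quarter 6: opening $265.07; interest $3.00 → $268.07; payment $268.07; balance $0.00
Total interest: $19.00 + $18.00 + $16.00 + $13.00 + $9.00 + $3.00 = $78.00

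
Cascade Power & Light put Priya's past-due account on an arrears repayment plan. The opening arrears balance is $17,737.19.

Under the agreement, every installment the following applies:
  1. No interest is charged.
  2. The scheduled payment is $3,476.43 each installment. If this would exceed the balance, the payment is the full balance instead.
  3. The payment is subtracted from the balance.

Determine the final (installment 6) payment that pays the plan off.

$355.04

Installment 1: $17,737.19 − $3,476.43 → $14,260.76
Installment 2: $14,260.76 − $3,476.43 → $10,784.33
Installment 3: $10,784.33 − $3,476.43 → $7,307.90
Installment 4: $7,307.90 − $3,476.43 → $3,831.47
Installment 5: $3,831.47 − $3,476.43 → $355.04
Installment 6: $355.04 − $355.04 → $0.00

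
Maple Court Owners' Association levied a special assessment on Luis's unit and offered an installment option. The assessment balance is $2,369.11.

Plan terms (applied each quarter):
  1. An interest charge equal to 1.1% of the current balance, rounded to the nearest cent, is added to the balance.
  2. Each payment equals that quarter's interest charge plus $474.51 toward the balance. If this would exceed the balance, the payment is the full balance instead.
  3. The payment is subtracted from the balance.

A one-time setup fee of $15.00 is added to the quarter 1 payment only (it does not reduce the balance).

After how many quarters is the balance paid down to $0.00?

5

# | Opening | Interest | Payment | Fee | End bal
1 | $2,369.11 | $26.06 | $500.57 | $15.00 | $1,894.60
2 | $1,894.60 | $20.84 | $495.35 | — | $1,420.09
3 | $1,420.09 | $15.62 | $490.13 | — | $945.58
4 | $945.58 | $10.40 | $484.91 | — | $471.07
5 | $471.07 | $5.18 | $476.25 | — | $0.00
Balance reaches $0.00 in quarter 5.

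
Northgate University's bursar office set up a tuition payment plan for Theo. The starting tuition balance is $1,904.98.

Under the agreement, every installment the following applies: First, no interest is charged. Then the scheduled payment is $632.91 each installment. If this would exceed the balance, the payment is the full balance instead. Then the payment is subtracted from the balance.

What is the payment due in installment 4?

$6.25

# | Opening | Payment | End bal
1 | $1,904.98 | $632.91 | $1,272.07
2 | $1,272.07 | $632.91 | $639.16
3 | $639.16 | $632.91 | $6.25
4 | $6.25 | $6.25 | $0.00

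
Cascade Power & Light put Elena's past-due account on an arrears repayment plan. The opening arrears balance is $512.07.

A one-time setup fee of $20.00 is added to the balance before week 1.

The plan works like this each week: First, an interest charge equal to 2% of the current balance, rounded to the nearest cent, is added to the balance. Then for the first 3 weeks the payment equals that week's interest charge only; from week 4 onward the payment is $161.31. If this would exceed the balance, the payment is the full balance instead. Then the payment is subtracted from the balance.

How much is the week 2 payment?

# | Opening | Interest | Payment | End bal
1 | $532.07 | $10.64 | $10.64 | $532.07
2 | $532.07 | $10.64 | $10.64 | $532.07

$10.64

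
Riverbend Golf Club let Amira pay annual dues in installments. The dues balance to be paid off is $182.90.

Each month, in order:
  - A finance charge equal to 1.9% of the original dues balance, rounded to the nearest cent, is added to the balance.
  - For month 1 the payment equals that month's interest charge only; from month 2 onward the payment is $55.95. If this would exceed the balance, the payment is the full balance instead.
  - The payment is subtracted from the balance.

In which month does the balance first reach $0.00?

Month 1: opening $182.90; interest $3.48 → $186.38; payment $3.48; balance $182.90
Month 2: opening $182.90; interest $3.48 → $186.38; payment $55.95; balance $130.43
Month 3: opening $130.43; interest $3.48 → $133.91; payment $55.95; balance $77.96
Month 4: opening $77.96; interest $3.48 → $81.44; payment $55.95; balance $25.49
Month 5: opening $25.49; interest $3.48 → $28.97; payment $28.97; balance $0.00
Balance reaches $0.00 in month 5.

5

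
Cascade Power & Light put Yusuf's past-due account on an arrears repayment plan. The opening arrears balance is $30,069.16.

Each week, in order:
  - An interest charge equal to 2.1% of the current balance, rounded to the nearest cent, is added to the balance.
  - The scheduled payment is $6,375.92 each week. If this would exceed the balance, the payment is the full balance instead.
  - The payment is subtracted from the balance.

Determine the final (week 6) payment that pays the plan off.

Week 1: opening $30,069.16; interest $631.45 → $30,700.61; payment $6,375.92; balance $24,324.69
Week 2: opening $24,324.69; interest $510.82 → $24,835.51; payment $6,375.92; balance $18,459.59
Week 3: opening $18,459.59; interest $387.65 → $18,847.24; payment $6,375.92; balance $12,471.32
Week 4: opening $12,471.32; interest $261.90 → $12,733.22; payment $6,375.92; balance $6,357.30
Week 5: opening $6,357.30; interest $133.50 → $6,490.80; payment $6,375.92; balance $114.88
Week 6: opening $114.88; interest $2.41 → $117.29; payment $117.29; balance $0.00

$117.29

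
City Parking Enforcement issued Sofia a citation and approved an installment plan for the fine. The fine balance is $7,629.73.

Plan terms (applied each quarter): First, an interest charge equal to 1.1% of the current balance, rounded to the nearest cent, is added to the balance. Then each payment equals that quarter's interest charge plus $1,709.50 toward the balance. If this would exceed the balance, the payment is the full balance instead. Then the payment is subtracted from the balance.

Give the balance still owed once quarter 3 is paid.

# | Opening | Interest | Payment | End bal
1 | $7,629.73 | $83.93 | $1,793.43 | $5,920.23
2 | $5,920.23 | $65.12 | $1,774.62 | $4,210.73
3 | $4,210.73 | $46.32 | $1,755.82 | $2,501.23

$2,501.23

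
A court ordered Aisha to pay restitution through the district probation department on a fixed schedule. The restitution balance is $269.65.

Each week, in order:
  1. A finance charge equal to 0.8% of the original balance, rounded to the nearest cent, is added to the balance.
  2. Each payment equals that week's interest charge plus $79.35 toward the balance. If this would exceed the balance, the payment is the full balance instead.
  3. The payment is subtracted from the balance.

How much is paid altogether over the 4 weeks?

Week 1: $269.65 +$2.16 interest = $271.81; pay $81.51 → $190.30
Week 2: $190.30 +$2.16 interest = $192.46; pay $81.51 → $110.95
Week 3: $110.95 +$2.16 interest = $113.11; pay $81.51 → $31.60
Week 4: $31.60 +$2.16 interest = $33.76; pay $33.76 → $0.00
Total paid: $278.29

$278.29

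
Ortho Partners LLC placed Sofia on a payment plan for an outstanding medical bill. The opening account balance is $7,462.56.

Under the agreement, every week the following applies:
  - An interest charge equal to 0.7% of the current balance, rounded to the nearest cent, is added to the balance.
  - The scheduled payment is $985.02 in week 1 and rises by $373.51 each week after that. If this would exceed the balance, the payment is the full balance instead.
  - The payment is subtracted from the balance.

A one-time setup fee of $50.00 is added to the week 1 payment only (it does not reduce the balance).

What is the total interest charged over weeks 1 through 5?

Week 1: opening $7,462.56; interest $52.24 → $7,514.80; payment $985.02 (+ $50.00 fee); balance $6,529.78
Week 2: opening $6,529.78; interest $45.71 → $6,575.49; payment $1,358.53; balance $5,216.96
Week 3: opening $5,216.96; interest $36.52 → $5,253.48; payment $1,732.04; balance $3,521.44
Week 4: opening $3,521.44; interest $24.65 → $3,546.09; payment $2,105.55; balance $1,440.54
Week 5: opening $1,440.54; interest $10.08 → $1,450.62; payment $1,450.62; balance $0.00
Total interest: $52.24 + $45.71 + $36.52 + $24.65 + $10.08 = $169.20

$169.20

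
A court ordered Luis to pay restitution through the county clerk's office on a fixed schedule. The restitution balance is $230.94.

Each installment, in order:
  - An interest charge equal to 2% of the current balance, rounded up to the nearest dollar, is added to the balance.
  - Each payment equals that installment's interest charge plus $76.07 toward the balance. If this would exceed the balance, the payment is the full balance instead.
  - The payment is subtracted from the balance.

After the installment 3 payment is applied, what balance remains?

$2.73

Installment 1: opening $230.94; interest $5.00 → $235.94; payment $81.07; balance $154.87
Installment 2: opening $154.87; interest $4.00 → $158.87; payment $80.07; balance $78.80
Installment 3: opening $78.80; interest $2.00 → $80.80; payment $78.07; balance $2.73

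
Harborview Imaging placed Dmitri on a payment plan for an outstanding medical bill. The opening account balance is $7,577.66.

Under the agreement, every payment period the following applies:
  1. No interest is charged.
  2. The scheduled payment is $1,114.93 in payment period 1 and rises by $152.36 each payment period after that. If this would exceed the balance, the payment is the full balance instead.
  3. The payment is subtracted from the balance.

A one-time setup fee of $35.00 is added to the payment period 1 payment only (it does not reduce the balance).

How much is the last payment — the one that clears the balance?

Payment period 1: $7,577.66 − $1,114.93 (+ $35.00 fee) → $6,462.73
Payment period 2: $6,462.73 − $1,267.29 → $5,195.44
Payment period 3: $5,195.44 − $1,419.65 → $3,775.79
Payment period 4: $3,775.79 − $1,572.01 → $2,203.78
Payment period 5: $2,203.78 − $1,724.37 → $479.41
Payment period 6: $479.41 − $479.41 → $0.00

$479.41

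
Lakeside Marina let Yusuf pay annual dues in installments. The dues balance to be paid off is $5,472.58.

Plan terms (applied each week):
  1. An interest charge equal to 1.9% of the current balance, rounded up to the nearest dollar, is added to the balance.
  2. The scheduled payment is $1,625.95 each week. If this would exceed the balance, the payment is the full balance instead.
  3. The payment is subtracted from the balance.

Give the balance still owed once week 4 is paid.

Week 1: opening $5,472.58; interest $104.00 → $5,576.58; payment $1,625.95; balance $3,950.63
Week 2: opening $3,950.63; interest $76.00 → $4,026.63; payment $1,625.95; balance $2,400.68
Week 3: opening $2,400.68; interest $46.00 → $2,446.68; payment $1,625.95; balance $820.73
Week 4: opening $820.73; interest $16.00 → $836.73; payment $836.73; balance $0.00

$0.00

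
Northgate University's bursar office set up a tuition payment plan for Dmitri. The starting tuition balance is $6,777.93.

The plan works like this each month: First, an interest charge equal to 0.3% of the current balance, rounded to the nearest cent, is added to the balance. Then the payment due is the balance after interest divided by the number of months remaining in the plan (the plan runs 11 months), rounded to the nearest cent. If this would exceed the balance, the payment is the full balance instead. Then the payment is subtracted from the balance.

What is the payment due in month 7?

$629.23

# | Opening | Interest | Payment | End bal
1 | $6,777.93 | $20.33 | $618.02 | $6,180.24
2 | $6,180.24 | $18.54 | $619.88 | $5,578.90
3 | $5,578.90 | $16.74 | $621.74 | $4,973.90
4 | $4,973.90 | $14.92 | $623.60 | $4,365.22
5 | $4,365.22 | $13.10 | $625.47 | $3,752.85
6 | $3,752.85 | $11.26 | $627.35 | $3,136.76
7 | $3,136.76 | $9.41 | $629.23 | $2,516.94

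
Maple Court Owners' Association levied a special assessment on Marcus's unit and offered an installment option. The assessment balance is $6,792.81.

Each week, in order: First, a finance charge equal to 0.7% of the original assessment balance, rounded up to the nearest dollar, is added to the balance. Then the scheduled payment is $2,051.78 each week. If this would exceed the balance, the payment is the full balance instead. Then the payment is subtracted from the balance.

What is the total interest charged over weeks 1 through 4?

Week 1: opening $6,792.81; interest $48.00 → $6,840.81; payment $2,051.78; balance $4,789.03
Week 2: opening $4,789.03; interest $48.00 → $4,837.03; payment $2,051.78; balance $2,785.25
Week 3: opening $2,785.25; interest $48.00 → $2,833.25; payment $2,051.78; balance $781.47
Week 4: opening $781.47; interest $48.00 → $829.47; payment $829.47; balance $0.00
Total interest: $48.00 + $48.00 + $48.00 + $48.00 = $192.00

$192.00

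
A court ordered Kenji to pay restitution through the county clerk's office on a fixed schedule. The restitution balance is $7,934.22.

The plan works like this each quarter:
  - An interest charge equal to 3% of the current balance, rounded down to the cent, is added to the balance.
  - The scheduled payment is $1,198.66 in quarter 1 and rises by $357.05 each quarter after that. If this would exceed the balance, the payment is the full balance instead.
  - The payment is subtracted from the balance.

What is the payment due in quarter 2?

$1,555.71

Quarter 1: $7,934.22 +$238.02 interest = $8,172.24; pay $1,198.66 → $6,973.58
Quarter 2: $6,973.58 +$209.20 interest = $7,182.78; pay $1,555.71 → $5,627.07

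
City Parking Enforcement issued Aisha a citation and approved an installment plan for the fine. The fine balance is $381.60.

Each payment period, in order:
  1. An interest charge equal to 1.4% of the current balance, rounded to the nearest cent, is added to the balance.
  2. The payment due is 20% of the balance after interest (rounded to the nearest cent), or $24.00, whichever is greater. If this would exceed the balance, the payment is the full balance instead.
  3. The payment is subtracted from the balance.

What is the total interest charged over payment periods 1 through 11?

$24.66

Payment period 1: $381.60 +$5.34 interest = $386.94; pay $77.39 → $309.55
Payment period 2: $309.55 +$4.33 interest = $313.88; pay $62.78 → $251.10
Payment period 3: $251.10 +$3.52 interest = $254.62; pay $50.92 → $203.70
Payment period 4: $203.70 +$2.85 interest = $206.55; pay $41.31 → $165.24
Payment period 5: $165.24 +$2.31 interest = $167.55; pay $33.51 → $134.04
Payment period 6: $134.04 +$1.88 interest = $135.92; pay $27.18 → $108.74
Payment period 7: $108.74 +$1.52 interest = $110.26; pay $24.00 → $86.26
Payment period 8: $86.26 +$1.21 interest = $87.47; pay $24.00 → $63.47
Payment period 9: $63.47 +$0.89 interest = $64.36; pay $24.00 → $40.36
Payment period 10: $40.36 +$0.57 interest = $40.93; pay $24.00 → $16.93
Payment period 11: $16.93 +$0.24 interest = $17.17; pay $17.17 → $0.00
Total interest: $5.34 + $4.33 + $3.52 + $2.85 + $2.31 + $1.88 + $1.52 + $1.21 + $0.89 + $0.57 + $0.24 = $24.66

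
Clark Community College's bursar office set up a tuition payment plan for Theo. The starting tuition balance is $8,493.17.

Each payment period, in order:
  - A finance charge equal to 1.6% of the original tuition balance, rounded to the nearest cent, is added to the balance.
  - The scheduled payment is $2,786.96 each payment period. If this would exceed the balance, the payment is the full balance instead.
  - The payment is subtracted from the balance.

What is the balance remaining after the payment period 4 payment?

$0.00

# | Opening | Interest | Payment | End bal
1 | $8,493.17 | $135.89 | $2,786.96 | $5,842.10
2 | $5,842.10 | $135.89 | $2,786.96 | $3,191.03
3 | $3,191.03 | $135.89 | $2,786.96 | $539.96
4 | $539.96 | $135.89 | $675.85 | $0.00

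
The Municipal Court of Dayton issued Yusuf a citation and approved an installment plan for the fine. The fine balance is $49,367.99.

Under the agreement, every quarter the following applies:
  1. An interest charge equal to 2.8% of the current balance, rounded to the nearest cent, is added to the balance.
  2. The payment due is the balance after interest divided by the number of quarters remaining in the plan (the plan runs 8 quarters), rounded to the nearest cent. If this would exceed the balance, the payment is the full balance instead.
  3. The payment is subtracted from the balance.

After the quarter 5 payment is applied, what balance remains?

Quarter 1: opening $49,367.99; interest $1,382.30 → $50,750.29; payment $6,343.79; balance $44,406.50
Quarter 2: opening $44,406.50; interest $1,243.38 → $45,649.88; payment $6,521.41; balance $39,128.47
Quarter 3: opening $39,128.47; interest $1,095.60 → $40,224.07; payment $6,704.01; balance $33,520.06
Quarter 4: opening $33,520.06; interest $938.56 → $34,458.62; payment $6,891.72; balance $27,566.90
Quarter 5: opening $27,566.90; interest $771.87 → $28,338.77; payment $7,084.69; balance $21,254.08

$21,254.08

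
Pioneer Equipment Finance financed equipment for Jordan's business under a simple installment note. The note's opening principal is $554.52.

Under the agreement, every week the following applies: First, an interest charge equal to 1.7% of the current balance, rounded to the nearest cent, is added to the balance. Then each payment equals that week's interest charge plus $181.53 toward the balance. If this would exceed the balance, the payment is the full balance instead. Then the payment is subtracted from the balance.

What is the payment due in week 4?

Week 1: opening $554.52; interest $9.43 → $563.95; payment $190.96; balance $372.99
Week 2: opening $372.99; interest $6.34 → $379.33; payment $187.87; balance $191.46
Week 3: opening $191.46; interest $3.25 → $194.71; payment $184.78; balance $9.93
Week 4: opening $9.93; interest $0.17 → $10.10; payment $10.10; balance $0.00

$10.10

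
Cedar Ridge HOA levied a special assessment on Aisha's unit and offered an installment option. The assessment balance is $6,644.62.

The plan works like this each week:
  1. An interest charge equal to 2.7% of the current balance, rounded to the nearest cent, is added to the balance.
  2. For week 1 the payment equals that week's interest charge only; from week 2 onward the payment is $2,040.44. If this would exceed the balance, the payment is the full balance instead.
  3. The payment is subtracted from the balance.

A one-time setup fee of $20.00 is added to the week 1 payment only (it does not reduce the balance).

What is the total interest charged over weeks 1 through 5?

# | Opening | Interest | Payment | Fee | End bal
1 | $6,644.62 | $179.40 | $179.40 | $20.00 | $6,644.62
2 | $6,644.62 | $179.40 | $2,040.44 | — | $4,783.58
3 | $4,783.58 | $129.16 | $2,040.44 | — | $2,872.30
4 | $2,872.30 | $77.55 | $2,040.44 | — | $909.41
5 | $909.41 | $24.55 | $933.96 | — | $0.00
Total interest: $179.40 + $179.40 + $129.16 + $77.55 + $24.55 = $590.06

$590.06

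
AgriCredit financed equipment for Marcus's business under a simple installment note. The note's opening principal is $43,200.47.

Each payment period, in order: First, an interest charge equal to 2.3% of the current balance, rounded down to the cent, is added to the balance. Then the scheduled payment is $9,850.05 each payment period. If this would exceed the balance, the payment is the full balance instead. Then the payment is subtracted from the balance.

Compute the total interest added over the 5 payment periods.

$2,883.66

Payment period 1: opening $43,200.47; interest $993.61 → $44,194.08; payment $9,850.05; balance $34,344.03
Payment period 2: opening $34,344.03; interest $789.91 → $35,133.94; payment $9,850.05; balance $25,283.89
Payment period 3: opening $25,283.89; interest $581.52 → $25,865.41; payment $9,850.05; balance $16,015.36
Payment period 4: opening $16,015.36; interest $368.35 → $16,383.71; payment $9,850.05; balance $6,533.66
Payment period 5: opening $6,533.66; interest $150.27 → $6,683.93; payment $6,683.93; balance $0.00
Total interest: $993.61 + $789.91 + $581.52 + $368.35 + $150.27 = $2,883.66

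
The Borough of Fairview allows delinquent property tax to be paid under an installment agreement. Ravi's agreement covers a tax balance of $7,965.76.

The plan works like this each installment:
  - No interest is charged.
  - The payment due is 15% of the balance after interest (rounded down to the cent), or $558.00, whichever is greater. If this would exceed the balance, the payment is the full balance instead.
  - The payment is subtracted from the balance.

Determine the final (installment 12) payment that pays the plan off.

Installment 1: $7,965.76 − $1,194.86 → $6,770.90
Installment 2: $6,770.90 − $1,015.63 → $5,755.27
Installment 3: $5,755.27 − $863.29 → $4,891.98
Installment 4: $4,891.98 − $733.79 → $4,158.19
Installment 5: $4,158.19 − $623.72 → $3,534.47
Installment 6: $3,534.47 − $558.00 → $2,976.47
Installment 7: $2,976.47 − $558.00 → $2,418.47
Installment 8: $2,418.47 − $558.00 → $1,860.47
Installment 9: $1,860.47 − $558.00 → $1,302.47
Installment 10: $1,302.47 − $558.00 → $744.47
Installment 11: $744.47 − $558.00 → $186.47
Installment 12: $186.47 − $186.47 → $0.00

$186.47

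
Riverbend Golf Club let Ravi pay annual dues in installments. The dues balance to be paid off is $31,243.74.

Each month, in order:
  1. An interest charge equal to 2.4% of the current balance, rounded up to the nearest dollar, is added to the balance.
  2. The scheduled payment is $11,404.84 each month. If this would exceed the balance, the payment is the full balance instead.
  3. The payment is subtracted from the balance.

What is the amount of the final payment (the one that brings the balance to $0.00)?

Month 1: opening $31,243.74; interest $750.00 → $31,993.74; payment $11,404.84; balance $20,588.90
Month 2: opening $20,588.90; interest $495.00 → $21,083.90; payment $11,404.84; balance $9,679.06
Month 3: opening $9,679.06; interest $233.00 → $9,912.06; payment $9,912.06; balance $0.00

$9,912.06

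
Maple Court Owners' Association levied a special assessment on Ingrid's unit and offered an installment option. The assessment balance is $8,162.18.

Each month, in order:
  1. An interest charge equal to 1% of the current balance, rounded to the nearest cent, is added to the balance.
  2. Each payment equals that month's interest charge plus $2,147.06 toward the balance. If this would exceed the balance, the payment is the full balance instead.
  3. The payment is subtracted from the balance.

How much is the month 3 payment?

$2,185.74

Month 1: $8,162.18 +$81.62 interest = $8,243.80; pay $2,228.68 → $6,015.12
Month 2: $6,015.12 +$60.15 interest = $6,075.27; pay $2,207.21 → $3,868.06
Month 3: $3,868.06 +$38.68 interest = $3,906.74; pay $2,185.74 → $1,721.00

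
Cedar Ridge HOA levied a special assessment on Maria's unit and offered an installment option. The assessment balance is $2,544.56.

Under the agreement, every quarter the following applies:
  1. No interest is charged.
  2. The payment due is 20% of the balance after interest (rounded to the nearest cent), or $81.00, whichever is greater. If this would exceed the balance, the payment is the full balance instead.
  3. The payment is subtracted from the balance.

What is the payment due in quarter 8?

Quarter 1: $2,544.56 − $508.91 → $2,035.65
Quarter 2: $2,035.65 − $407.13 → $1,628.52
Quarter 3: $1,628.52 − $325.70 → $1,302.82
Quarter 4: $1,302.82 − $260.56 → $1,042.26
Quarter 5: $1,042.26 − $208.45 → $833.81
Quarter 6: $833.81 − $166.76 → $667.05
Quarter 7: $667.05 − $133.41 → $533.64
Quarter 8: $533.64 − $106.73 → $426.91

$106.73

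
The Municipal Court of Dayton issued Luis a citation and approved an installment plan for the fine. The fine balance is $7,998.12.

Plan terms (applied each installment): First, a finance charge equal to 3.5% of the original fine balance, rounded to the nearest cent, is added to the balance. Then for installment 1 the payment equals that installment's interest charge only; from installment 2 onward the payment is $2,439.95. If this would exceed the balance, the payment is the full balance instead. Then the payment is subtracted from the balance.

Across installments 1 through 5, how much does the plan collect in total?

Installment 1: opening $7,998.12; interest $279.93 → $8,278.05; payment $279.93; balance $7,998.12
Installment 2: opening $7,998.12; interest $279.93 → $8,278.05; payment $2,439.95; balance $5,838.10
Installment 3: opening $5,838.10; interest $279.93 → $6,118.03; payment $2,439.95; balance $3,678.08
Installment 4: opening $3,678.08; interest $279.93 → $3,958.01; payment $2,439.95; balance $1,518.06
Installment 5: opening $1,518.06; interest $279.93 → $1,797.99; payment $1,797.99; balance $0.00
Total paid: $9,397.77

$9,397.77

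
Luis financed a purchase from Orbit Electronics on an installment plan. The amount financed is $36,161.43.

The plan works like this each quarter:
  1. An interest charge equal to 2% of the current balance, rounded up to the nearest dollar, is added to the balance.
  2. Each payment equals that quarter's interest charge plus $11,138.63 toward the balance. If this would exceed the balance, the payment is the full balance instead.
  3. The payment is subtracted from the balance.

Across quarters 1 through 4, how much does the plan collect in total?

$37,719.43

# | Opening | Interest | Payment | End bal
1 | $36,161.43 | $724.00 | $11,862.63 | $25,022.80
2 | $25,022.80 | $501.00 | $11,639.63 | $13,884.17
3 | $13,884.17 | $278.00 | $11,416.63 | $2,745.54
4 | $2,745.54 | $55.00 | $2,800.54 | $0.00
Total paid: $37,719.43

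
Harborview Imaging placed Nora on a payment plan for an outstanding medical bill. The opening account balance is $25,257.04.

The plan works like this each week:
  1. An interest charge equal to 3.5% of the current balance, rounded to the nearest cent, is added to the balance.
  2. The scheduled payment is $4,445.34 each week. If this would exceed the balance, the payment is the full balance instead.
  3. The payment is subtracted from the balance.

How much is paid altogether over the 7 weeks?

Week 1: $25,257.04 +$884.00 interest = $26,141.04; pay $4,445.34 → $21,695.70
Week 2: $21,695.70 +$759.35 interest = $22,455.05; pay $4,445.34 → $18,009.71
Week 3: $18,009.71 +$630.34 interest = $18,640.05; pay $4,445.34 → $14,194.71
Week 4: $14,194.71 +$496.81 interest = $14,691.52; pay $4,445.34 → $10,246.18
Week 5: $10,246.18 +$358.62 interest = $10,604.80; pay $4,445.34 → $6,159.46
Week 6: $6,159.46 +$215.58 interest = $6,375.04; pay $4,445.34 → $1,929.70
Week 7: $1,929.70 +$67.54 interest = $1,997.24; pay $1,997.24 → $0.00
Total paid: $28,669.28

$28,669.28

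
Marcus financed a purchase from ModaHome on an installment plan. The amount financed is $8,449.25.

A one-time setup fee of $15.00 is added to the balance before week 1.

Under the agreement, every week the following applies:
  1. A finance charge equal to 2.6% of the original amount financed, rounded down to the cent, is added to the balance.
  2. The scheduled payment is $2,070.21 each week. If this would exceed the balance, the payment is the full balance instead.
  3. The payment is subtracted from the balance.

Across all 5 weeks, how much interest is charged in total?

$1,098.40

# | Opening | Interest | Payment | End bal
1 | $8,464.25 | $219.68 | $2,070.21 | $6,613.72
2 | $6,613.72 | $219.68 | $2,070.21 | $4,763.19
3 | $4,763.19 | $219.68 | $2,070.21 | $2,912.66
4 | $2,912.66 | $219.68 | $2,070.21 | $1,062.13
5 | $1,062.13 | $219.68 | $1,281.81 | $0.00
Total interest: $219.68 + $219.68 + $219.68 + $219.68 + $219.68 = $1,098.40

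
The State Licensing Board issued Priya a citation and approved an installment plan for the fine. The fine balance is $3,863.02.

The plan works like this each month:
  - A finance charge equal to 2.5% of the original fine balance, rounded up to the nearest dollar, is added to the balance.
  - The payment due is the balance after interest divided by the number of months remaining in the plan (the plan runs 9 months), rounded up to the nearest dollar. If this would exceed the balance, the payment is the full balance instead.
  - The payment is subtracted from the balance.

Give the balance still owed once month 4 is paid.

Month 1: opening $3,863.02; interest $97.00 → $3,960.02; payment $441.00; balance $3,519.02
Month 2: opening $3,519.02; interest $97.00 → $3,616.02; payment $453.00; balance $3,163.02
Month 3: opening $3,163.02; interest $97.00 → $3,260.02; payment $466.00; balance $2,794.02
Month 4: opening $2,794.02; interest $97.00 → $2,891.02; payment $482.00; balance $2,409.02

$2,409.02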